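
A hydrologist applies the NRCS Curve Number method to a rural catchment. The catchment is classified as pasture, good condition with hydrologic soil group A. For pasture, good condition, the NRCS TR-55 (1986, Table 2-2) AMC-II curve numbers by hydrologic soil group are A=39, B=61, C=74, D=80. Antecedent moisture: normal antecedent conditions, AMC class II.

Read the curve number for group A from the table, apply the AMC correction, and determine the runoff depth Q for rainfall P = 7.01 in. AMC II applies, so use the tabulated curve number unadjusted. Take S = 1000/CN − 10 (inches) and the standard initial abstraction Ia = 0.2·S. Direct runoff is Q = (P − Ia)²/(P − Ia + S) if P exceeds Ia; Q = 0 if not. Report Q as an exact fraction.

Q = 229189321/296942100 in ≈ 0.772 in

NRCS table: pasture, good condition, soil group A → CN(II) = 39
AMC II — tabulated CN = 39 applies directly.
Retention S: 1000/CN − 10 with CN=39.000 → S = 610/39 ≈ 15.641 in
Initial abstraction Ia = S/5 = (610/39)/5 = 122/39 ≈ 3.128 in
Excess rainfall: 7.010 − 3.128 = 3.882 in; P > Ia so Q > 0
Q: (15139/3900)² ÷ (76139/3900) = 229189321/296942100 in (≈ 0.772 in)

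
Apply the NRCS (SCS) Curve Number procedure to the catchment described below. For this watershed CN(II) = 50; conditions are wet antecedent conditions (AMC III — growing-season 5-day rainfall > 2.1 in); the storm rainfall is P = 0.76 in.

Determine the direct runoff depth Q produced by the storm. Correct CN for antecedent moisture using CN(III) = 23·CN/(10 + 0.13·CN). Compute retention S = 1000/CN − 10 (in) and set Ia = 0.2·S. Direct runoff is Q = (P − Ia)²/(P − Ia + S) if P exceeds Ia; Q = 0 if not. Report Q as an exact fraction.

CN(III) from CN(II)=50: (23·50)/(10 + 0.13·50) = 2300/33 ≈ 69.697
S = 1000/(2300/33) − 10 = 100/23 in ≈ 4.348 in
Ia = 0.2·(100/23) = 20/23 in ≈ 0.870 in
P = 0.760 ≤ Ia = 0.870 in: entire storm abstracted, Q = 0.

Q = 0 in ≈ 0.000 in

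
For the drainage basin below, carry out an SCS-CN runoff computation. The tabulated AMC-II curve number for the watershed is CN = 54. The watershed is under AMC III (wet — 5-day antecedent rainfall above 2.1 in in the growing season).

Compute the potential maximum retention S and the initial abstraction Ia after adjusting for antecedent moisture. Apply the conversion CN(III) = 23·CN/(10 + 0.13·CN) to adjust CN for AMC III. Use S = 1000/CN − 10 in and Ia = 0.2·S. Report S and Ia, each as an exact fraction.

Wet (AMC III): CN(III) = 23·54/(10 + 0.13·54) = 1242/(851/50) = 2700/37 ≈ 72.973
S = 1000/(2700/37) − 10 = 100/27 in ≈ 3.704 in
Initial abstraction Ia = S/5 = (100/27)/5 = 20/27 ≈ 0.741 in

S = 100/27 in ≈ 3.704 in; Ia = 20/27 in ≈ 0.741 in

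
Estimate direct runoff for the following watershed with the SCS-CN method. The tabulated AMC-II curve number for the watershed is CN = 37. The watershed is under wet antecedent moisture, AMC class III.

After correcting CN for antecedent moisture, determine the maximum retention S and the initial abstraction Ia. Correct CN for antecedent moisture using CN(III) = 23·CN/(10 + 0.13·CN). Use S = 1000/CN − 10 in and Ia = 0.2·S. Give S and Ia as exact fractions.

S = 6300/851 in ≈ 7.403 in; Ia = 1260/851 in ≈ 1.481 in

CN(III) from CN(II)=37: (23·37)/(10 + 0.13·37) = 85100/1481 ≈ 57.461
Max retention: S = 1000/(85100/1481) − 10 = 6300/851 in (≈ 7.403 in)
Ia = 0.2S: 0.2·7.403 = 1.481 in (exactly 1260/851)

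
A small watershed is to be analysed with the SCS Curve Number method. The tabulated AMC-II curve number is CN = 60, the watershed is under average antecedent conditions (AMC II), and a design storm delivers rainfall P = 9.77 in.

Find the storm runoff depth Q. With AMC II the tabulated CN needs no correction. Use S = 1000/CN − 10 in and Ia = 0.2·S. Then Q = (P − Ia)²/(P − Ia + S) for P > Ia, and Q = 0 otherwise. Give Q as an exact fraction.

Q = 6405961/1359300 in ≈ 4.713 in

Average conditions: CN = 60 (no AMC adjustment).
S = 1000/60 − 10 = 20/3 in ≈ 6.667 in
Ia = 0.2·(20/3) = 4/3 in ≈ 1.333 in
Since P=9.770 > Ia=1.333: effective rainfall P−Ia = 2531/300 in
Q: (2531/300)² ÷ (4531/300) = 6405961/1359300 in (≈ 4.713 in)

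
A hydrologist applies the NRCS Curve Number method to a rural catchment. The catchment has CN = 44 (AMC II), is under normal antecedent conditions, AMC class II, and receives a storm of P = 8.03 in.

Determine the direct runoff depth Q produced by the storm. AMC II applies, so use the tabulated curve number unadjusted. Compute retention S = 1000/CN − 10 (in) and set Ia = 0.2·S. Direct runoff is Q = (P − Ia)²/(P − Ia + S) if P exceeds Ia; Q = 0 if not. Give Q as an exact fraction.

AMC II — tabulated CN = 44 applies directly.
S = 1000/44 − 10 = 140/11 in ≈ 12.727 in
Initial abstraction Ia = S/5 = (140/11)/5 = 28/11 ≈ 2.545 in
Excess rainfall: 8.030 − 2.545 = 5.485 in; P > Ia so Q > 0
Q: (6033/1100)² ÷ (20033/1100) = 36397089/22036300 in (≈ 1.652 in)

Q = 36397089/22036300 in ≈ 1.652 in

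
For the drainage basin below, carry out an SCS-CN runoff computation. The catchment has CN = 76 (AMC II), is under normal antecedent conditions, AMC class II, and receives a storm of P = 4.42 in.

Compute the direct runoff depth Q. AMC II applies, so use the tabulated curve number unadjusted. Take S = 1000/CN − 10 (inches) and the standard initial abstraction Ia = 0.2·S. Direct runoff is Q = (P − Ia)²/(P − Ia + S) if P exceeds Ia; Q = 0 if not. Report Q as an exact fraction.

CN(II) = 76; AMC II needs no correction.
S = 1000/76 − 10 = 60/19 in ≈ 3.158 in
Ia = 0.2·(60/19) = 12/19 in ≈ 0.632 in
Since P=4.420 > Ia=0.632: effective rainfall P−Ia = 3599/950 in
Q = (3599/950)²/((3599/950) + 60/19) = (12952801/902500)/(6599/950) = 12952801/6269050 in ≈ 2.066 in

Q = 12952801/6269050 in ≈ 2.066 in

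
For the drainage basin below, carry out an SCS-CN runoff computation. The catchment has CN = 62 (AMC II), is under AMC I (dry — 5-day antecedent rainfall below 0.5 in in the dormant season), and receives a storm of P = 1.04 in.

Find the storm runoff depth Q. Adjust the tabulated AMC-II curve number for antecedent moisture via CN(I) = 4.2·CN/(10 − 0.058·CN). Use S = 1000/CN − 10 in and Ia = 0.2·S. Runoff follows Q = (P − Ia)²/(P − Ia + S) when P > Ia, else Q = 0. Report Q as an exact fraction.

Q = 0 in ≈ 0.000 in

CN(I) from CN(II)=62: (4.2·62)/(10 − 0.058·62) = 65100/1601 ≈ 40.662
Retention S: 1000/CN − 10 with CN=40.662 → S = 9500/651 ≈ 14.593 in
Ia = 0.2S: 0.2·14.593 = 2.919 in (exactly 1900/651)
P = 1.040 ≤ Ia = 2.919 in: entire storm abstracted, Q = 0.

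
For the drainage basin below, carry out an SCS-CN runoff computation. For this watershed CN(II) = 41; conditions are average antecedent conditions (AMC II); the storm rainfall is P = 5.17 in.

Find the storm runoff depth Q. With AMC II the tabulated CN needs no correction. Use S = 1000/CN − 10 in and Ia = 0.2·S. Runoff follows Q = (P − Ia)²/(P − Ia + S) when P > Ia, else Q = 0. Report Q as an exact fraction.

Q = 88303609/280427700 in ≈ 0.315 in

AMC II — tabulated CN = 41 applies directly.
Max retention: S = 1000/41 − 10 = 590/41 in (≈ 14.390 in)
Ia = 0.2·(590/41) = 118/41 in ≈ 2.878 in
P − Ia = 5.170 − 2.878 = 9397/4100 ≈ 2.292 in (> 0, runoff occurs)
Q: (9397/4100)² ÷ (68397/4100) = 88303609/280427700 in (≈ 0.315 in)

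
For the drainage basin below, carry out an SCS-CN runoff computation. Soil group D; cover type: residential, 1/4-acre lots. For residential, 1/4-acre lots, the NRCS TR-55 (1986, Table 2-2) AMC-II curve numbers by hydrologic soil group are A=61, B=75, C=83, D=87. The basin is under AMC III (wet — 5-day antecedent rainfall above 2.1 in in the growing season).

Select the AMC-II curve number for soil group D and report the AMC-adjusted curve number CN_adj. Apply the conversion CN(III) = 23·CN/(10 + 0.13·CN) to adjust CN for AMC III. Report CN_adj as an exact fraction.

CN_adj = 200100/2131 ≈ 93.900

NRCS table: residential, 1/4-acre lots, soil group D → CN(II) = 87
Wet (AMC III): CN(III) = 23·87/(10 + 0.13·87) = 2001/(2131/100) = 200100/2131 ≈ 93.900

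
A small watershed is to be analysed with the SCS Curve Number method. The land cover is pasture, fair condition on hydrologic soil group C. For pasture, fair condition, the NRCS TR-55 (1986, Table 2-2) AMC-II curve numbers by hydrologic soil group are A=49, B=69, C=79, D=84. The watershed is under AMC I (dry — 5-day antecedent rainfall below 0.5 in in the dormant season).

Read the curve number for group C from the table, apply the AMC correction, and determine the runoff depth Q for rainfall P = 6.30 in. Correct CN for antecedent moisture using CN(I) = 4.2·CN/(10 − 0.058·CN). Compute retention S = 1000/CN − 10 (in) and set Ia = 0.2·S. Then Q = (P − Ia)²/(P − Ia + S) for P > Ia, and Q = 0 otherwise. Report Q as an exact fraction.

NRCS table: pasture, fair condition, soil group C → CN(II) = 79
Dry (AMC I): CN(I) = 4.2·79/(10 − 0.058·79) = (1659/5)/(2709/500) = 7900/129 ≈ 61.240
Max retention: S = 1000/(7900/129) − 10 = 500/79 in (≈ 6.329 in)
Ia = 0.2S: 0.2·6.329 = 1.266 in (exactly 100/79)
Since P=6.300 > Ia=1.266: effective rainfall P−Ia = 3977/790 in
Runoff Q = (P−Ia)²/(P−Ia+S) = (5.034)²/(5.034+6.329) = 15816529/7091830 ≈ 2.230 in

Q = 15816529/7091830 in ≈ 2.230 in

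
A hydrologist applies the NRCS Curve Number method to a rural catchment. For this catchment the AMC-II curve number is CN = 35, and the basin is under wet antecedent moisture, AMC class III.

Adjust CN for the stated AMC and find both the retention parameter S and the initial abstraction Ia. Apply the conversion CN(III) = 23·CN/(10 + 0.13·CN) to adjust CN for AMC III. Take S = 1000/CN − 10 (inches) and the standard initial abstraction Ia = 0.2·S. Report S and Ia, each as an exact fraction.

S = 1300/161 in ≈ 8.075 in; Ia = 260/161 in ≈ 1.615 in

Adjust CN=35 to AMC III: 23·35/(10 + 0.13·35) → 805 ÷ (291/20) = 16100/291 ≈ 55.326
Retention S: 1000/CN − 10 with CN=55.326 → S = 1300/161 ≈ 8.075 in
Initial abstraction Ia = S/5 = (1300/161)/5 = 260/161 ≈ 1.615 in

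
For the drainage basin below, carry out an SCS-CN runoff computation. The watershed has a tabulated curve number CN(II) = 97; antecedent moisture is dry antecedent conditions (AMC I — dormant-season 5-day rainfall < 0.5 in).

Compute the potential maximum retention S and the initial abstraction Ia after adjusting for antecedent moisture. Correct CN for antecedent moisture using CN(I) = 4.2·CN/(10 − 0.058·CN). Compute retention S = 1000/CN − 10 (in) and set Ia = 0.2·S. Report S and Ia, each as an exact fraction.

Adjust CN=97 to AMC I: 4.2·97/(10 − 0.058·97) → (2037/5) ÷ (2187/500) = 67900/729 ≈ 93.141
Max retention: S = 1000/(67900/729) − 10 = 500/679 in (≈ 0.736 in)
Initial abstraction Ia = S/5 = (500/679)/5 = 100/679 ≈ 0.147 in

S = 500/679 in ≈ 0.736 in; Ia = 100/679 in ≈ 0.147 in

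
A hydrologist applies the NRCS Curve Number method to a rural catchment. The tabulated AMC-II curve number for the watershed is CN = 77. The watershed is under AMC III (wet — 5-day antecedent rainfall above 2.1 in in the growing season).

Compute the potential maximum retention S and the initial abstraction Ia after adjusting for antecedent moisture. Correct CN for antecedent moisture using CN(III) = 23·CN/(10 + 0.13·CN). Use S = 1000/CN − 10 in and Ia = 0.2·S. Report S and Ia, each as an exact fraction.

S = 100/77 in ≈ 1.299 in; Ia = 20/77 in ≈ 0.260 in

Adjust CN=77 to AMC III: 23·77/(10 + 0.13·77) → 1771 ÷ (2001/100) = 7700/87 ≈ 88.506
S = 1000/(7700/87) − 10 = 100/77 in ≈ 1.299 in
Ia = 0.2S: 0.2·1.299 = 0.260 in (exactly 20/77)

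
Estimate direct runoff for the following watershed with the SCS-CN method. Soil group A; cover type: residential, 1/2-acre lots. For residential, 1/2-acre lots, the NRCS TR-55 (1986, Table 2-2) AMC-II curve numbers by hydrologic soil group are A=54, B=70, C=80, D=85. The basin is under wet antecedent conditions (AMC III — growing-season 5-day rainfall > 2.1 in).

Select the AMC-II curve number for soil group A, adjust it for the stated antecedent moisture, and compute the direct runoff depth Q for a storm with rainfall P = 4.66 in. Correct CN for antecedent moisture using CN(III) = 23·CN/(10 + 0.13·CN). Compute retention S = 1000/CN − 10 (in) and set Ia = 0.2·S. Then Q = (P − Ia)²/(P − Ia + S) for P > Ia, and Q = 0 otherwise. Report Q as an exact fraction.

NRCS table: residential, 1/2-acre lots, soil group A → CN(II) = 54
Wet (AMC III): CN(III) = 23·54/(10 + 0.13·54) = 1242/(851/50) = 2700/37 ≈ 72.973
Retention S: 1000/CN − 10 with CN=72.973 → S = 100/27 ≈ 3.704 in
Ia = 0.2·(100/27) = 20/27 in ≈ 0.741 in
Since P=4.660 > Ia=0.741: effective rainfall P−Ia = 5291/1350 in
Q: (5291/1350)² ÷ (10291/1350) = 27994681/13892850 in (≈ 2.015 in)

Q = 27994681/13892850 in ≈ 2.015 in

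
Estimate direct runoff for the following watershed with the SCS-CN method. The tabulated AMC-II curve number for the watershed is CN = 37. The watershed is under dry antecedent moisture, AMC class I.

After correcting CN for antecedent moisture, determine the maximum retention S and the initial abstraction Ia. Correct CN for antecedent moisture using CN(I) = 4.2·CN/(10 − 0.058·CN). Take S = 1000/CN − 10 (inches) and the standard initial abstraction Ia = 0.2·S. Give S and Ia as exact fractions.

S = 1500/37 in ≈ 40.541 in; Ia = 300/37 in ≈ 8.108 in

Adjust CN=37 to AMC I: 4.2·37/(10 − 0.058·37) → (777/5) ÷ (3927/500) = 3700/187 ≈ 19.786
S = 1000/(3700/187) − 10 = 1500/37 in ≈ 40.541 in
Ia = 0.2S: 0.2·40.541 = 8.108 in (exactly 300/37)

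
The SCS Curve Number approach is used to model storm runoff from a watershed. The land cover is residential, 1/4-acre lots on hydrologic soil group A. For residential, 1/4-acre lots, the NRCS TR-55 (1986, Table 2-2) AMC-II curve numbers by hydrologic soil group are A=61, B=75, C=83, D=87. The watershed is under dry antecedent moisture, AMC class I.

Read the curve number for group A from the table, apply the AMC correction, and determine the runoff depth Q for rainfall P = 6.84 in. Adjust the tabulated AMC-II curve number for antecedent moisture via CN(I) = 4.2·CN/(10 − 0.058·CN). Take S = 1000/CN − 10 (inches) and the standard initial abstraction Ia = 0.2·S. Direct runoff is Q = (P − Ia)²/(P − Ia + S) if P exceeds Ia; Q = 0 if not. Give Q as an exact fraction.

Q = 1641627289/2167206475 in ≈ 0.757 in

NRCS table: residential, 1/4-acre lots, soil group A → CN(II) = 61
Dry (AMC I): CN(I) = 4.2·61/(10 − 0.058·61) = (1281/5)/(3231/500) = 42700/1077 ≈ 39.647
Max retention: S = 1000/(42700/1077) − 10 = 6500/427 in (≈ 15.222 in)
Initial abstraction Ia = S/5 = (6500/427)/5 = 1300/427 ≈ 3.044 in
Since P=6.840 > Ia=3.044: effective rainfall P−Ia = 40517/10675 in
Q: (40517/10675)² ÷ (203017/10675) = 1641627289/2167206475 in (≈ 0.757 in)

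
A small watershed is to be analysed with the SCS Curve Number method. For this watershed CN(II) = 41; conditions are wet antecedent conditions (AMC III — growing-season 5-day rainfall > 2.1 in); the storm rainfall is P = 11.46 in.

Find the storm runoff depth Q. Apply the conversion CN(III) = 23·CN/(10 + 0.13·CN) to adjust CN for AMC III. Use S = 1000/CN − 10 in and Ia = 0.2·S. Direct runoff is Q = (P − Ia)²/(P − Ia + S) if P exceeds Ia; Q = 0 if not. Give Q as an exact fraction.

Adjust CN=41 to AMC III: 23·41/(10 + 0.13·41) → 943 ÷ (1533/100) = 94300/1533 ≈ 61.513
Max retention: S = 1000/(94300/1533) − 10 = 5900/943 in (≈ 6.257 in)
Initial abstraction Ia = S/5 = (5900/943)/5 = 1180/943 ≈ 1.251 in
Since P=11.460 > Ia=1.251: effective rainfall P−Ia = 481339/47150 in
Runoff Q = (P−Ia)²/(P−Ia+S) = (10.209)²/(10.209+6.257) = 231687232921/36604383850 ≈ 6.329 in

Q = 231687232921/36604383850 in ≈ 6.329 in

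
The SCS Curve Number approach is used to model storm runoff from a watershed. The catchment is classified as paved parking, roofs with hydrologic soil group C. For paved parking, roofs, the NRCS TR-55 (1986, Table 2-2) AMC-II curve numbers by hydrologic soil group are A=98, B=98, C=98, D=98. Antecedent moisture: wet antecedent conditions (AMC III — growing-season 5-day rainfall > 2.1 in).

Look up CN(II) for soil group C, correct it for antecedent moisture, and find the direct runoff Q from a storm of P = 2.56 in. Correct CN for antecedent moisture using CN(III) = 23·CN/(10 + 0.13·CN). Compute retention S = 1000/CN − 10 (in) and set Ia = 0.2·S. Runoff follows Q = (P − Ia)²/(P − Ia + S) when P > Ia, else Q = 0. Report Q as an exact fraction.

NRCS table: paved parking, roofs, soil group C → CN(II) = 98
CN(III) from CN(II)=98: (23·98)/(10 + 0.13·98) = 112700/1137 ≈ 99.120
Retention S: 1000/CN − 10 with CN=99.120 → S = 100/1127 ≈ 0.089 in
Ia = 0.2·(100/1127) = 20/1127 in ≈ 0.018 in
Since P=2.560 > Ia=0.018: effective rainfall P−Ia = 71628/28175 in
Q = (71628/28175)²/((71628/28175) + 100/1127) = (5130570384/793830625)/(74128/28175) = 320660649/130534775 in ≈ 2.457 in

Q = 320660649/130534775 in ≈ 2.457 in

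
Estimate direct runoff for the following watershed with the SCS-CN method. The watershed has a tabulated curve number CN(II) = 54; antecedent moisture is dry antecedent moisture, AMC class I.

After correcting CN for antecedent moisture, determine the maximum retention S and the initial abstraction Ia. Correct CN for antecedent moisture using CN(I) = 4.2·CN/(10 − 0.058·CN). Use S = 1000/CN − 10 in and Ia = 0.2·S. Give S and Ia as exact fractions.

S = 11500/567 in ≈ 20.282 in; Ia = 2300/567 in ≈ 4.056 in

Dry (AMC I): CN(I) = 4.2·54/(10 − 0.058·54) = (1134/5)/(1717/250) = 56700/1717 ≈ 33.023
Max retention: S = 1000/(56700/1717) − 10 = 11500/567 in (≈ 20.282 in)
Ia = 0.2S: 0.2·20.282 = 4.056 in (exactly 2300/567)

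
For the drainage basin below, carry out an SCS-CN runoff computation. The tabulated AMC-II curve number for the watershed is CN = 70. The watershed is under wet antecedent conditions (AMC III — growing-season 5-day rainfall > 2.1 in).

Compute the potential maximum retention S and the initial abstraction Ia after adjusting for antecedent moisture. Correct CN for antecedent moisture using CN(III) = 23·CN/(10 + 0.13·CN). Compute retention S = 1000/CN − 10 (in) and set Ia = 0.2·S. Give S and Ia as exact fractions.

S = 300/161 in ≈ 1.863 in; Ia = 60/161 in ≈ 0.373 in

Wet (AMC III): CN(III) = 23·70/(10 + 0.13·70) = 1610/(191/10) = 16100/191 ≈ 84.293
Retention S: 1000/CN − 10 with CN=84.293 → S = 300/161 ≈ 1.863 in
Ia = 0.2·(300/161) = 60/161 in ≈ 0.373 in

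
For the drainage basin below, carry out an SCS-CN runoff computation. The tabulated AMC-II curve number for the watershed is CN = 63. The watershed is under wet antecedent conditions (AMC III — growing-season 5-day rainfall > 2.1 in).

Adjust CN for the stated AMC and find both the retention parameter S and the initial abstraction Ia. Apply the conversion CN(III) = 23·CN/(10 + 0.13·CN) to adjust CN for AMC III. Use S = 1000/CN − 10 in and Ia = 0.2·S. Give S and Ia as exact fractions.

Wet (AMC III): CN(III) = 23·63/(10 + 0.13·63) = 1449/(1819/100) = 144900/1819 ≈ 79.659
S = 1000/(144900/1819) − 10 = 3700/1449 in ≈ 2.553 in
Initial abstraction Ia = S/5 = (3700/1449)/5 = 740/1449 ≈ 0.511 in

S = 3700/1449 in ≈ 2.553 in; Ia = 740/1449 in ≈ 0.511 in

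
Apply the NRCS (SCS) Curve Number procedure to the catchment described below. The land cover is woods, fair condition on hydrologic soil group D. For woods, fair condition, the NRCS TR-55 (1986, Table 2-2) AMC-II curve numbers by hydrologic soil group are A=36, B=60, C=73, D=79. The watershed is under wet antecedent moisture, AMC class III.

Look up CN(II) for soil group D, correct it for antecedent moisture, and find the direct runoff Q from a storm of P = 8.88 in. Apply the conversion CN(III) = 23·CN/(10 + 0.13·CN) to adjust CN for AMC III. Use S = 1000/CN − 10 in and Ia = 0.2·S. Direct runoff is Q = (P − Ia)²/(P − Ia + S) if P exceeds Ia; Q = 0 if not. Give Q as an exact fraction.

Q = 8574998882/1123950775 in ≈ 7.629 in

NRCS table: woods, fair condition, soil group D → CN(II) = 79
CN(III) from CN(II)=79: (23·79)/(10 + 0.13·79) = 181700/2027 ≈ 89.640
Retention S: 1000/CN − 10 with CN=89.640 → S = 2100/1817 ≈ 1.156 in
Ia = 0.2·(2100/1817) = 420/1817 in ≈ 0.231 in
Since P=8.880 > Ia=0.231: effective rainfall P−Ia = 392874/45425 in
Q = (392874/45425)²/((392874/45425) + 2100/1817) = (154349979876/2063430625)/(445374/45425) = 8574998882/1123950775 in ≈ 7.629 in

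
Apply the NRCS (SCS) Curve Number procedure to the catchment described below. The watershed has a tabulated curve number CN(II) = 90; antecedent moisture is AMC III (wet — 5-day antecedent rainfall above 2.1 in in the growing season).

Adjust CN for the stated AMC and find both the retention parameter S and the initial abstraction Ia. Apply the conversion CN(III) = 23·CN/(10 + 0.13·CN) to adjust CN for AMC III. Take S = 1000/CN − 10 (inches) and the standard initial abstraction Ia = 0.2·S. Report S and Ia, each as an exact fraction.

Adjust CN=90 to AMC III: 23·90/(10 + 0.13·90) → 2070 ÷ (217/10) = 20700/217 ≈ 95.392
Retention S: 1000/CN − 10 with CN=95.392 → S = 100/207 ≈ 0.483 in
Ia = 0.2S: 0.2·0.483 = 0.097 in (exactly 20/207)

S = 100/207 in ≈ 0.483 in; Ia = 20/207 in ≈ 0.097 in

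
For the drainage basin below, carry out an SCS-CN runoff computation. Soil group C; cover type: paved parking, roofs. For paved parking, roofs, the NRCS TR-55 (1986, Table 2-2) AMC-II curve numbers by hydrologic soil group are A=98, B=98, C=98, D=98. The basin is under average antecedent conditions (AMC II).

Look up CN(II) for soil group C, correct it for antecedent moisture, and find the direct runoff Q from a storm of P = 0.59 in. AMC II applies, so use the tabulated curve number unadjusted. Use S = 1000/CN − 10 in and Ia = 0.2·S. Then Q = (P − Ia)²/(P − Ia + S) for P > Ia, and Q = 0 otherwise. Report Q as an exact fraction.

NRCS table: paved parking, roofs, soil group C → CN(II) = 98
Average conditions: CN = 98 (no AMC adjustment).
Retention S: 1000/CN − 10 with CN=98.000 → S = 10/49 ≈ 0.204 in
Initial abstraction Ia = S/5 = (10/49)/5 = 2/49 ≈ 0.041 in
P − Ia = 0.590 − 0.041 = 2691/4900 ≈ 0.549 in (> 0, runoff occurs)
Q = (2691/4900)²/((2691/4900) + 10/49) = (7241481/24010000)/(3691/4900) = 7241481/18085900 in ≈ 0.400 in

Q = 7241481/18085900 in ≈ 0.400 in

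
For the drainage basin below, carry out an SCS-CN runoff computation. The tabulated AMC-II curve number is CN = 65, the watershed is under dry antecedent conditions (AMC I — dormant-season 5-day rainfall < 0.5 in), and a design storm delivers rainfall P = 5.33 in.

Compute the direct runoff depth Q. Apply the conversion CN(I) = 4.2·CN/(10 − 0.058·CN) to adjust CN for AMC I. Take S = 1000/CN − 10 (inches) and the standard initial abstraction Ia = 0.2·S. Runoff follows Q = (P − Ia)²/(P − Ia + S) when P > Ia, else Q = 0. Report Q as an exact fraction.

Adjust CN=65 to AMC I: 4.2·65/(10 − 0.058·65) → 273 ÷ (623/100) = 3900/89 ≈ 43.820
Retention S: 1000/CN − 10 with CN=43.820 → S = 500/39 ≈ 12.821 in
Initial abstraction Ia = S/5 = (500/39)/5 = 100/39 ≈ 2.564 in
P − Ia = 5.330 − 2.564 = 10787/3900 ≈ 2.766 in (> 0, runoff occurs)
Q: (10787/3900)² ÷ (60787/3900) = 116359369/237069300 in (≈ 0.491 in)

Q = 116359369/237069300 in ≈ 0.491 in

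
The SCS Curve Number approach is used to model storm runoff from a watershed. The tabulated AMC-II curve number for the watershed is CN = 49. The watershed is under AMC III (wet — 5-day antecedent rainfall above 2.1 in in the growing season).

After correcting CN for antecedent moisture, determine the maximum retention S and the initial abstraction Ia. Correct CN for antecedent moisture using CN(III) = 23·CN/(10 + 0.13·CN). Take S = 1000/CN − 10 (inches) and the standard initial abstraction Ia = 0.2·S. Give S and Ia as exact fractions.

S = 5100/1127 in ≈ 4.525 in; Ia = 1020/1127 in ≈ 0.905 in

Adjust CN=49 to AMC III: 23·49/(10 + 0.13·49) → 1127 ÷ (1637/100) = 112700/1637 ≈ 68.845
Max retention: S = 1000/(112700/1637) − 10 = 5100/1127 in (≈ 4.525 in)
Ia = 0.2S: 0.2·4.525 = 0.905 in (exactly 1020/1127)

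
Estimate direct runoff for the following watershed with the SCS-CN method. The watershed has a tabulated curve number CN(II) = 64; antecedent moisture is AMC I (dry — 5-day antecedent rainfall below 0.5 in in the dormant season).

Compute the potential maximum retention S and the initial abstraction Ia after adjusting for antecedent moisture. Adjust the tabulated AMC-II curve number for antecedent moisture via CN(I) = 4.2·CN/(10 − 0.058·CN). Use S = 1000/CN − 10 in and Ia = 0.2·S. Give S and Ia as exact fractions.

CN(I) from CN(II)=64: (4.2·64)/(10 − 0.058·64) = 5600/131 ≈ 42.748
Max retention: S = 1000/(5600/131) − 10 = 375/28 in (≈ 13.393 in)
Ia = 0.2S: 0.2·13.393 = 2.679 in (exactly 75/28)

S = 375/28 in ≈ 13.393 in; Ia = 75/28 in ≈ 2.679 in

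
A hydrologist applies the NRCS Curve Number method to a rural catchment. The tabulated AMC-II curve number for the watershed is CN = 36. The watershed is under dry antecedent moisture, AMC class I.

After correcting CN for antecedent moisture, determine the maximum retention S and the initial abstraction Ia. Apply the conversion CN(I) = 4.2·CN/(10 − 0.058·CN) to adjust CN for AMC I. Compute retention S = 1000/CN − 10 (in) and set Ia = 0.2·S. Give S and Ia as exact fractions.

S = 8000/189 in ≈ 42.328 in; Ia = 1600/189 in ≈ 8.466 in

CN(I) from CN(II)=36: (4.2·36)/(10 − 0.058·36) = 18900/989 ≈ 19.110
S = 1000/(18900/989) − 10 = 8000/189 in ≈ 42.328 in
Ia = 0.2·(8000/189) = 1600/189 in ≈ 8.466 in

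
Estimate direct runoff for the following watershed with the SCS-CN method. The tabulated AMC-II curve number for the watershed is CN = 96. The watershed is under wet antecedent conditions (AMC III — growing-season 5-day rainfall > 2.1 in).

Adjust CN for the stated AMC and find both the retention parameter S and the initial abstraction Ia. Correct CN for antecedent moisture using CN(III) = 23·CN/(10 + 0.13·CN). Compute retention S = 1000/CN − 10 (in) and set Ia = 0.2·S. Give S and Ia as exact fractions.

Wet (AMC III): CN(III) = 23·96/(10 + 0.13·96) = 2208/(562/25) = 27600/281 ≈ 98.221
S = 1000/(27600/281) − 10 = 25/138 in ≈ 0.181 in
Ia = 0.2·(25/138) = 5/138 in ≈ 0.036 in

S = 25/138 in ≈ 0.181 in; Ia = 5/138 in ≈ 0.036 in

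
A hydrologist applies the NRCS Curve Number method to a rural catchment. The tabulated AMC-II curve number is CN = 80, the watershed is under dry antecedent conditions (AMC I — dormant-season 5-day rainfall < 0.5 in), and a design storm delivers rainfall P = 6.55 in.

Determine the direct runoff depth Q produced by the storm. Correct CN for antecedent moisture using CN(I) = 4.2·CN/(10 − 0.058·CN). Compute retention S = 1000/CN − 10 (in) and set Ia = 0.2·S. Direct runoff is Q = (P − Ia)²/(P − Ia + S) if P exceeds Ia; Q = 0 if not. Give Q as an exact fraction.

Q = 5067001/1995420 in ≈ 2.539 in

Adjust CN=80 to AMC I: 4.2·80/(10 − 0.058·80) → 336 ÷ (134/25) = 4200/67 ≈ 62.687
Retention S: 1000/CN − 10 with CN=62.687 → S = 125/21 ≈ 5.952 in
Initial abstraction Ia = S/5 = (125/21)/5 = 25/21 ≈ 1.190 in
Since P=6.550 > Ia=1.190: effective rainfall P−Ia = 2251/420 in
Runoff Q = (P−Ia)²/(P−Ia+S) = (5.360)²/(5.360+5.952) = 5067001/1995420 ≈ 2.539 in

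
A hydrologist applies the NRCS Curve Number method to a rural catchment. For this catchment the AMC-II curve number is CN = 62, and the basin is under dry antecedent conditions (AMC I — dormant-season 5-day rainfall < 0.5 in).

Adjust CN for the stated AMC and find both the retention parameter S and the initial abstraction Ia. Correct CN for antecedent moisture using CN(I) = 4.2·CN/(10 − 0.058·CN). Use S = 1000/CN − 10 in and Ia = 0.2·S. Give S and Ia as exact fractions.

S = 9500/651 in ≈ 14.593 in; Ia = 1900/651 in ≈ 2.919 in

Dry (AMC I): CN(I) = 4.2·62/(10 − 0.058·62) = (1302/5)/(1601/250) = 65100/1601 ≈ 40.662
S = 1000/(65100/1601) − 10 = 9500/651 in ≈ 14.593 in
Ia = 0.2S: 0.2·14.593 = 2.919 in (exactly 1900/651)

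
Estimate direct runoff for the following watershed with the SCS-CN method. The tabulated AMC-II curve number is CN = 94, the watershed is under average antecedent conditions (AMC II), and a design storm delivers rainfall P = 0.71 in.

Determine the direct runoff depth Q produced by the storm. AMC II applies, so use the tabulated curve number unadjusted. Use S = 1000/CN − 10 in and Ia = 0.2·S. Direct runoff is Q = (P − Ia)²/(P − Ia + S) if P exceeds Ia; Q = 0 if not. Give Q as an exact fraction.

Q = 7491169/26963900 in ≈ 0.278 in

CN(II) = 94; AMC II needs no correction.
Retention S: 1000/CN − 10 with CN=94.000 → S = 30/47 ≈ 0.638 in
Ia = 0.2S: 0.2·0.638 = 0.128 in (exactly 6/47)
Since P=0.710 > Ia=0.128: effective rainfall P−Ia = 2737/4700 in
Runoff Q = (P−Ia)²/(P−Ia+S) = (0.582)²/(0.582+0.638) = 7491169/26963900 ≈ 0.278 in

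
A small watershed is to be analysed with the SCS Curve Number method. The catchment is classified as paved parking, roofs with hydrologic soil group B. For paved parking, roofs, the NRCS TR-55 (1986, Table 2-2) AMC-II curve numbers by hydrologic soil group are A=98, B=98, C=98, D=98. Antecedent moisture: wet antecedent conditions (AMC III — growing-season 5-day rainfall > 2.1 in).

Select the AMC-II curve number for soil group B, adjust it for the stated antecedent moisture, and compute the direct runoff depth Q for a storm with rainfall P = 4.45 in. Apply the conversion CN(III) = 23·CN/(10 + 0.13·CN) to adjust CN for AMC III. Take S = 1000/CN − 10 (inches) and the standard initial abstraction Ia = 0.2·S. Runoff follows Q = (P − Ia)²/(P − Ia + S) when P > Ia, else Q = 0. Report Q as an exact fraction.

NRCS table: paved parking, roofs, soil group B → CN(II) = 98
CN(III) from CN(II)=98: (23·98)/(10 + 0.13·98) = 112700/1137 ≈ 99.120
Retention S: 1000/CN − 10 with CN=99.120 → S = 100/1127 ≈ 0.089 in
Ia = 0.2·(100/1127) = 20/1127 in ≈ 0.018 in
P − Ia = 4.450 − 0.018 = 99903/22540 ≈ 4.432 in (> 0, runoff occurs)
Runoff Q = (P−Ia)²/(P−Ia+S) = (4.432)²/(4.432+0.089) = 9980609409/2296893620 ≈ 4.345 in

Q = 9980609409/2296893620 in ≈ 4.345 in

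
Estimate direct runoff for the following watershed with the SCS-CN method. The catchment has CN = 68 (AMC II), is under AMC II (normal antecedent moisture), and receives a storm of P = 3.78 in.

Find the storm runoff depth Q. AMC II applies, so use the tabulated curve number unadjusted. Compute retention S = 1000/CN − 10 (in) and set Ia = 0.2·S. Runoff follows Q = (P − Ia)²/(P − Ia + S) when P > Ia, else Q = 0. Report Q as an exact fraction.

AMC II — tabulated CN = 68 applies directly.
Retention S: 1000/CN − 10 with CN=68.000 → S = 80/17 ≈ 4.706 in
Ia = 0.2S: 0.2·4.706 = 0.941 in (exactly 16/17)
P − Ia = 3.780 − 0.941 = 2413/850 ≈ 2.839 in (> 0, runoff occurs)
Q: (2413/850)² ÷ (6413/850) = 5822569/5451050 in (≈ 1.068 in)

Q = 5822569/5451050 in ≈ 1.068 in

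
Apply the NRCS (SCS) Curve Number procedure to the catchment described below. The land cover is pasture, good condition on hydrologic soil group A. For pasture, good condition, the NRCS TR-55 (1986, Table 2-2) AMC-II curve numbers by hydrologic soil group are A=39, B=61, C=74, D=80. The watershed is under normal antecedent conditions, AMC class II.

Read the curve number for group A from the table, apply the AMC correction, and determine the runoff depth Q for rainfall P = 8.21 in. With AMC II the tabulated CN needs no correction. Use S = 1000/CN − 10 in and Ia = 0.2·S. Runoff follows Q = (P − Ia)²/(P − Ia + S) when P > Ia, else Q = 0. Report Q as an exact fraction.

Q = 392792761/315194100 in ≈ 1.246 in

NRCS table: pasture, good condition, soil group A → CN(II) = 39
CN(II) = 39; AMC II needs no correction.
Max retention: S = 1000/39 − 10 = 610/39 in (≈ 15.641 in)
Initial abstraction Ia = S/5 = (610/39)/5 = 122/39 ≈ 3.128 in
P − Ia = 8.210 − 3.128 = 19819/3900 ≈ 5.082 in (> 0, runoff occurs)
Runoff Q = (P−Ia)²/(P−Ia+S) = (5.082)²/(5.082+15.641) = 392792761/315194100 ≈ 1.246 in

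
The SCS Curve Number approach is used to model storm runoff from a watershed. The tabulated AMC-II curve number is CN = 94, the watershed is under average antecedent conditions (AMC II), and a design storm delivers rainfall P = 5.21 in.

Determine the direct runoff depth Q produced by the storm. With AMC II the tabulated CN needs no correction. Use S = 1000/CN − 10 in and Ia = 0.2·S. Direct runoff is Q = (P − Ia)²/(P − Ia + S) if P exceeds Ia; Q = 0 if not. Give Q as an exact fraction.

Q = 570588769/126368900 in ≈ 4.515 in

CN(II) = 94; AMC II needs no correction.
Max retention: S = 1000/94 − 10 = 30/47 in (≈ 0.638 in)
Ia = 0.2S: 0.2·0.638 = 0.128 in (exactly 6/47)
P − Ia = 5.210 − 0.128 = 23887/4700 ≈ 5.082 in (> 0, runoff occurs)
Q: (23887/4700)² ÷ (26887/4700) = 570588769/126368900 in (≈ 4.515 in)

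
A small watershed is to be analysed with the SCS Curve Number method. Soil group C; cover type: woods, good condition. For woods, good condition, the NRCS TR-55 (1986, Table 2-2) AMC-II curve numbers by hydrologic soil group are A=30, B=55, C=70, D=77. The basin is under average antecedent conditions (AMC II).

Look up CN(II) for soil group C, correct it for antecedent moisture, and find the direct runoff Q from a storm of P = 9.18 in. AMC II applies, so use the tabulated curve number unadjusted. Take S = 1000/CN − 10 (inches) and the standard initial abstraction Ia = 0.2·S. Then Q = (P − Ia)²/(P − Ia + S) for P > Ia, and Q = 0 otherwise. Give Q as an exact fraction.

Q = 2828523/514850 in ≈ 5.494 in

NRCS table: woods, good condition, soil group C → CN(II) = 70
Average conditions: CN = 70 (no AMC adjustment).
Max retention: S = 1000/70 − 10 = 30/7 in (≈ 4.286 in)
Initial abstraction Ia = S/5 = (30/7)/5 = 6/7 ≈ 0.857 in
Excess rainfall: 9.180 − 0.857 = 8.323 in; P > Ia so Q > 0
Q: (2913/350)² ÷ (4413/350) = 2828523/514850 in (≈ 5.494 in)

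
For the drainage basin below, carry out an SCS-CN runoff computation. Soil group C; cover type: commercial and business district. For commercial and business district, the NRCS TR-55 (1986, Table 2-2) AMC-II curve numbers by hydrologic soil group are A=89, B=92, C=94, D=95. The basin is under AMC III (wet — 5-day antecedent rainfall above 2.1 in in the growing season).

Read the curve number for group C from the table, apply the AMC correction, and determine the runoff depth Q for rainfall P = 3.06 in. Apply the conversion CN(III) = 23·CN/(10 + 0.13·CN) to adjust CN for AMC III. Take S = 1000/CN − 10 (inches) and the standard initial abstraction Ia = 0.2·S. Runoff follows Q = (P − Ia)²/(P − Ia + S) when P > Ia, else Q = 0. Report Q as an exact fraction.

Q = 8790495483/3196030550 in ≈ 2.750 in

NRCS table: commercial and business district, soil group C → CN(II) = 94
Wet (AMC III): CN(III) = 23·94/(10 + 0.13·94) = 2162/(1111/50) = 108100/1111 ≈ 97.300
Retention S: 1000/CN − 10 with CN=97.300 → S = 300/1081 ≈ 0.278 in
Ia = 0.2·(300/1081) = 60/1081 in ≈ 0.056 in
Since P=3.060 > Ia=0.056: effective rainfall P−Ia = 162393/54050 in
Q: (162393/54050)² ÷ (177393/54050) = 8790495483/3196030550 in (≈ 2.750 in)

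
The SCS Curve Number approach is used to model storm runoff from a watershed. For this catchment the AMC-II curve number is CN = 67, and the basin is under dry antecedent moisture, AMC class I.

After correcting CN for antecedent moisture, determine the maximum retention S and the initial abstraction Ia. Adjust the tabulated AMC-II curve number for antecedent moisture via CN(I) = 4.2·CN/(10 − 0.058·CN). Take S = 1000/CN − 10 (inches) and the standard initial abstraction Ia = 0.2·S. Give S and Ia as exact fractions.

Dry (AMC I): CN(I) = 4.2·67/(10 − 0.058·67) = (1407/5)/(3057/500) = 46900/1019 ≈ 46.026
S = 1000/(46900/1019) − 10 = 5500/469 in ≈ 11.727 in
Initial abstraction Ia = S/5 = (5500/469)/5 = 1100/469 ≈ 2.345 in

S = 5500/469 in ≈ 11.727 in; Ia = 1100/469 in ≈ 2.345 in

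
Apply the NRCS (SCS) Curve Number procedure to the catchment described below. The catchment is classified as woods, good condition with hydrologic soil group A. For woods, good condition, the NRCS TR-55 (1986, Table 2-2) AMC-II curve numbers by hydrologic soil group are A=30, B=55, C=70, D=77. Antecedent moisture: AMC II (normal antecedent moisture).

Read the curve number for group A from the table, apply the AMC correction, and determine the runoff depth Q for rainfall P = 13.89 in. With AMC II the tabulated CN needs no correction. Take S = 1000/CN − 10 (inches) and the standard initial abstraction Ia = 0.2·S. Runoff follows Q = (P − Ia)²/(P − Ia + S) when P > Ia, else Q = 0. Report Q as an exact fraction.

NRCS table: woods, good condition, soil group A → CN(II) = 30
Average conditions: CN = 30 (no AMC adjustment).
Retention S: 1000/CN − 10 with CN=30.000 → S = 70/3 ≈ 23.333 in
Ia = 0.2S: 0.2·23.333 = 4.667 in (exactly 14/3)
Since P=13.890 > Ia=4.667: effective rainfall P−Ia = 2767/300 in
Q: (2767/300)² ÷ (9767/300) = 7656289/2930100 in (≈ 2.613 in)

Q = 7656289/2930100 in ≈ 2.613 in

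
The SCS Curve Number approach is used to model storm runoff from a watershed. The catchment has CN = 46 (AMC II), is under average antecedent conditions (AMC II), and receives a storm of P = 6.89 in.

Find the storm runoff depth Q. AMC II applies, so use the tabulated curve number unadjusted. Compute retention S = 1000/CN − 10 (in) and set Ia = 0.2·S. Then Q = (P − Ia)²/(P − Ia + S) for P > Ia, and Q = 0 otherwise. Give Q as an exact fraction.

Average conditions: CN = 46 (no AMC adjustment).
Max retention: S = 1000/46 − 10 = 270/23 in (≈ 11.739 in)
Ia = 0.2S: 0.2·11.739 = 2.348 in (exactly 54/23)
P − Ia = 6.890 − 2.348 = 10447/2300 ≈ 4.542 in (> 0, runoff occurs)
Q = (10447/2300)²/((10447/2300) + 270/23) = (109139809/5290000)/(37447/2300) = 109139809/86128100 in ≈ 1.267 in

Q = 109139809/86128100 in ≈ 1.267 in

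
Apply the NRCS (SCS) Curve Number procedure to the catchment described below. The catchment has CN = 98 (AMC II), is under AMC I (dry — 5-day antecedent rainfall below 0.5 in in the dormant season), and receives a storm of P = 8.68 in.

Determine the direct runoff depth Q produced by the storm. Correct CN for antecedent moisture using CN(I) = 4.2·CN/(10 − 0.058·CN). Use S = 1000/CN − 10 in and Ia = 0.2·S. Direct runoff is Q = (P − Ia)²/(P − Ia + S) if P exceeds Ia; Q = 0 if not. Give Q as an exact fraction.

Q = 48749548849/6001462425 in ≈ 8.123 in

Dry (AMC I): CN(I) = 4.2·98/(10 − 0.058·98) = (2058/5)/(1079/250) = 102900/1079 ≈ 95.366
Max retention: S = 1000/(102900/1079) − 10 = 500/1029 in (≈ 0.486 in)
Initial abstraction Ia = S/5 = (500/1029)/5 = 100/1029 ≈ 0.097 in
Since P=8.680 > Ia=0.097: effective rainfall P−Ia = 220793/25725 in
Q: (220793/25725)² ÷ (233293/25725) = 48749548849/6001462425 in (≈ 8.123 in)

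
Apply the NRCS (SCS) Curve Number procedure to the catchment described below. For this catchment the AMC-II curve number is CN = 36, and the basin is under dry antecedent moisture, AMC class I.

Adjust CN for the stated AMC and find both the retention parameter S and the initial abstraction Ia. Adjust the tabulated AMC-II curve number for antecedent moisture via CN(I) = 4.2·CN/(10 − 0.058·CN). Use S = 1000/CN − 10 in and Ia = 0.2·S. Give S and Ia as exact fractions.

S = 8000/189 in ≈ 42.328 in; Ia = 1600/189 in ≈ 8.466 in

Dry (AMC I): CN(I) = 4.2·36/(10 − 0.058·36) = (756/5)/(989/125) = 18900/989 ≈ 19.110
Retention S: 1000/CN − 10 with CN=19.110 → S = 8000/189 ≈ 42.328 in
Initial abstraction Ia = S/5 = (8000/189)/5 = 1600/189 ≈ 8.466 in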